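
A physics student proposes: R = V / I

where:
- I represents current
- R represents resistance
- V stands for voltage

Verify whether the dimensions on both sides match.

Yes

I (current) has dimensions [I].
R (resistance) has dimensions [I^-2 L^2 M T^-3].
V (voltage) has dimensions [I^-1 L^2 M T^-3].

Left side: [I^-2 L^2 M T^-3]
Right side: [I^-2 L^2 M T^-3]

Both sides have the same dimensions, so the equation is dimensionally consistent.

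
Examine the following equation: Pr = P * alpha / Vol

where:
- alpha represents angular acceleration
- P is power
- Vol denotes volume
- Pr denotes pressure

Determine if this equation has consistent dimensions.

No

alpha (angular acceleration) has dimensions [T^-2].
P (power) has dimensions [L^2 M T^-3].
Vol (volume) has dimensions [L^3].
Pr (pressure) has dimensions [L^-1 M T^-2].

Left side: [L^-1 M T^-2]
Right side: [L^-1 M T^-5]

The two sides have different dimensions, so the equation is NOT dimensionally consistent.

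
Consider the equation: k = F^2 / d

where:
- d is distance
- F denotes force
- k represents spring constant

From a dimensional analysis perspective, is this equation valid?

No

d (distance) has dimensions [L].
F (force) has dimensions [L M T^-2].
k (spring constant) has dimensions [M T^-2].

Left side: [M T^-2]
Right side: [L M^2 T^-4]

The two sides have different dimensions, so the equation is NOT dimensionally consistent.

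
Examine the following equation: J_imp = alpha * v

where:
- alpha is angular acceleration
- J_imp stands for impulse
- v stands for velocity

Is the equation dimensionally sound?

No

alpha (angular acceleration) has dimensions [T^-2].
J_imp (impulse) has dimensions [L M T^-1].
v (velocity) has dimensions [L T^-1].

Left side: [L M T^-1]
Right side: [L T^-3]

The two sides have different dimensions, so the equation is NOT dimensionally consistent.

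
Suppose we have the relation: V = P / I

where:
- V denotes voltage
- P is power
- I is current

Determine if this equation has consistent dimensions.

Yes

V (voltage) has dimensions [I^-1 L^2 M T^-3].
P (power) has dimensions [L^2 M T^-3].
I (current) has dimensions [I].

Left side: [I^-1 L^2 M T^-3]
Right side: [I^-1 L^2 M T^-3]

Both sides have the same dimensions, so the equation is dimensionally consistent.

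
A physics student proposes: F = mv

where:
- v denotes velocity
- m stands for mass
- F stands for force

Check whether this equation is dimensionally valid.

No

v (velocity) has dimensions [L T^-1].
m (mass) has dimensions [M].
F (force) has dimensions [L M T^-2].

Left side: [L M T^-2]
Right side: [L M T^-1]

The two sides have different dimensions, so the equation is NOT dimensionally consistent.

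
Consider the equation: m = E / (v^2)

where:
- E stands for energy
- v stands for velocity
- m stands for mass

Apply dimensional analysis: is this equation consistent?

Yes

E (energy) has dimensions [L^2 M T^-2].
v (velocity) has dimensions [L T^-1].
m (mass) has dimensions [M].

Left side: [M]
Right side: [M]

Both sides have the same dimensions, so the equation is dimensionally consistent.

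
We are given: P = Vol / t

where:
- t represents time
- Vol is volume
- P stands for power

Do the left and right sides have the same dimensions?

No

t (time) has dimensions [T].
Vol (volume) has dimensions [L^3].
P (power) has dimensions [L^2 M T^-3].

Left side: [L^2 M T^-3]
Right side: [L^3 T^-1]

The two sides have different dimensions, so the equation is NOT dimensionally consistent.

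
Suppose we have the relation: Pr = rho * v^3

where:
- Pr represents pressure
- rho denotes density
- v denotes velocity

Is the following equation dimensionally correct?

No

Pr (pressure) has dimensions [L^-1 M T^-2].
rho (density) has dimensions [L^-3 M].
v (velocity) has dimensions [L T^-1].

Left side: [L^-1 M T^-2]
Right side: [M T^-3]

The two sides have different dimensions, so the equation is NOT dimensionally consistent.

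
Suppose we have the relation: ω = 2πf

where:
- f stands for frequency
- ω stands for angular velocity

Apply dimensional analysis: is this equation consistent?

Yes

f (frequency) has dimensions [T^-1].
ω (angular velocity) has dimensions [T^-1].

Left side: [T^-1]
Right side: [T^-1]

Both sides have the same dimensions, so the equation is dimensionally consistent.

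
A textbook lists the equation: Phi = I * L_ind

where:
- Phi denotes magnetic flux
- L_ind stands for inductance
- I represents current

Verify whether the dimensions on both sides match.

Yes

Phi (magnetic flux) has dimensions [I^-1 L^2 M T^-2].
L_ind (inductance) has dimensions [I^-2 L^2 M T^-2].
I (current) has dimensions [I].

Left side: [I^-1 L^2 M T^-2]
Right side: [I^-1 L^2 M T^-2]

Both sides have the same dimensions, so the equation is dimensionally consistent.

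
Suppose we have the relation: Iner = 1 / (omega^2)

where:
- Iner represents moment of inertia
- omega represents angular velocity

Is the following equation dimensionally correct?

No

Iner (moment of inertia) has dimensions [L^2 M].
omega (angular velocity) has dimensions [T^-1].

Left side: [L^2 M]
Right side: [T^2]

The two sides have different dimensions, so the equation is NOT dimensionally consistent.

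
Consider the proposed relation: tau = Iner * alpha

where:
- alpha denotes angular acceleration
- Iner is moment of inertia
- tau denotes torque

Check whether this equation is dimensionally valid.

Yes

alpha (angular acceleration) has dimensions [T^-2].
Iner (moment of inertia) has dimensions [L^2 M].
tau (torque) has dimensions [L^2 M T^-2].

Left side: [L^2 M T^-2]
Right side: [L^2 M T^-2]

Both sides have the same dimensions, so the equation is dimensionally consistent.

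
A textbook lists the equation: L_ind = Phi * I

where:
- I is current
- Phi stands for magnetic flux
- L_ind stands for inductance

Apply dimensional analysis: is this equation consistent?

No

I (current) has dimensions [I].
Phi (magnetic flux) has dimensions [I^-1 L^2 M T^-2].
L_ind (inductance) has dimensions [I^-2 L^2 M T^-2].

Left side: [I^-2 L^2 M T^-2]
Right side: [L^2 M T^-2]

The two sides have different dimensions, so the equation is NOT dimensionally consistent.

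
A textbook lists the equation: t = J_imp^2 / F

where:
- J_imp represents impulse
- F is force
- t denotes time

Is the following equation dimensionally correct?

No

J_imp (impulse) has dimensions [L M T^-1].
F (force) has dimensions [L M T^-2].
t (time) has dimensions [T].

Left side: [T]
Right side: [L M]

The two sides have different dimensions, so the equation is NOT dimensionally consistent.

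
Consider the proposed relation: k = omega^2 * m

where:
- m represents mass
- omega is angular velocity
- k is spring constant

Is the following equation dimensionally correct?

Yes

m (mass) has dimensions [M].
omega (angular velocity) has dimensions [T^-1].
k (spring constant) has dimensions [M T^-2].

Left side: [M T^-2]
Right side: [M T^-2]

Both sides have the same dimensions, so the equation is dimensionally consistent.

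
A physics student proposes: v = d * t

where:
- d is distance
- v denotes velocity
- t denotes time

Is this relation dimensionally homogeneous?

No

d (distance) has dimensions [L].
v (velocity) has dimensions [L T^-1].
t (time) has dimensions [T].

Left side: [L T^-1]
Right side: [L T]

The two sides have different dimensions, so the equation is NOT dimensionally consistent.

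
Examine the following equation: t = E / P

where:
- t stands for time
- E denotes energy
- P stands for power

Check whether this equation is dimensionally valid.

Yes

t (time) has dimensions [T].
E (energy) has dimensions [L^2 M T^-2].
P (power) has dimensions [L^2 M T^-3].

Left side: [T]
Right side: [T]

Both sides have the same dimensions, so the equation is dimensionally consistent.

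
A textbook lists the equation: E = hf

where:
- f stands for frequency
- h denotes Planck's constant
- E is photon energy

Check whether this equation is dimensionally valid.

Yes

f (frequency) has dimensions [T^-1].
h (Planck's constant) has dimensions [L^2 M T^-1].
E (photon energy) has dimensions [L^2 M T^-2].

Left side: [L^2 M T^-2]
Right side: [L^2 M T^-2]

Both sides have the same dimensions, so the equation is dimensionally consistent.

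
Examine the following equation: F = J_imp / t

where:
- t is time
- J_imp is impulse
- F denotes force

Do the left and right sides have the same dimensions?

Yes

t (time) has dimensions [T].
J_imp (impulse) has dimensions [L M T^-1].
F (force) has dimensions [L M T^-2].

Left side: [L M T^-2]
Right side: [L M T^-2]

Both sides have the same dimensions, so the equation is dimensionally consistent.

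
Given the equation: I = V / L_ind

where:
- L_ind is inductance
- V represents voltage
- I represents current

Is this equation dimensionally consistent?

No

L_ind (inductance) has dimensions [I^-2 L^2 M T^-2].
V (voltage) has dimensions [I^-1 L^2 M T^-3].
I (current) has dimensions [I].

Left side: [I]
Right side: [I T^-1]

The two sides have different dimensions, so the equation is NOT dimensionally consistent.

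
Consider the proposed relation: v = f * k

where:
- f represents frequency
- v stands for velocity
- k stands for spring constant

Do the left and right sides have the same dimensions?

No

f (frequency) has dimensions [T^-1].
v (velocity) has dimensions [L T^-1].
k (spring constant) has dimensions [M T^-2].

Left side: [L T^-1]
Right side: [M T^-3]

The two sides have different dimensions, so the equation is NOT dimensionally consistent.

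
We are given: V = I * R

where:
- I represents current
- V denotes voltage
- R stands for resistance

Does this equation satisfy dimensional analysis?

Yes

I (current) has dimensions [I].
V (voltage) has dimensions [I^-1 L^2 M T^-3].
R (resistance) has dimensions [I^-2 L^2 M T^-3].

Left side: [I^-1 L^2 M T^-3]
Right side: [I^-1 L^2 M T^-3]

Both sides have the same dimensions, so the equation is dimensionally consistent.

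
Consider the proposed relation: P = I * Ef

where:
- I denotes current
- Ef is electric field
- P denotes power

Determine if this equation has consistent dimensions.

No

I (current) has dimensions [I].
Ef (electric field) has dimensions [I^-1 L M T^-3].
P (power) has dimensions [L^2 M T^-3].

Left side: [L^2 M T^-3]
Right side: [L M T^-3]

The two sides have different dimensions, so the equation is NOT dimensionally consistent.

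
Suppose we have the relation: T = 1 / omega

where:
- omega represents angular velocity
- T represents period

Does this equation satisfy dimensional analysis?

Yes

omega (angular velocity) has dimensions [T^-1].
T (period) has dimensions [T].

Left side: [T]
Right side: [T]

Both sides have the same dimensions, so the equation is dimensionally consistent.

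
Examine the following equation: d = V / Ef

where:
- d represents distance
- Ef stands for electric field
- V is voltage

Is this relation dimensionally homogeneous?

Yes

d (distance) has dimensions [L].
Ef (electric field) has dimensions [I^-1 L M T^-3].
V (voltage) has dimensions [I^-1 L^2 M T^-3].

Left side: [L]
Right side: [L]

Both sides have the same dimensions, so the equation is dimensionally consistent.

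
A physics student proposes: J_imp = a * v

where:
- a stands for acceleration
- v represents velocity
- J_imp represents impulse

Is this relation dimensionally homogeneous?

No

a (acceleration) has dimensions [L T^-2].
v (velocity) has dimensions [L T^-1].
J_imp (impulse) has dimensions [L M T^-1].

Left side: [L M T^-1]
Right side: [L^2 T^-3]

The two sides have different dimensions, so the equation is NOT dimensionally consistent.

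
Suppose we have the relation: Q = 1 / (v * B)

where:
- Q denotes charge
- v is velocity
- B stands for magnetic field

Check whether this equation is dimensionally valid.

No

Q (charge) has dimensions [I T].
v (velocity) has dimensions [L T^-1].
B (magnetic field) has dimensions [I^-1 M T^-2].

Left side: [I T]
Right side: [I L^-1 M^-1 T^3]

The two sides have different dimensions, so the equation is NOT dimensionally consistent.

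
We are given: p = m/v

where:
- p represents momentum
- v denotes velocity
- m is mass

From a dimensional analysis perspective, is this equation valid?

No

p (momentum) has dimensions [L M T^-1].
v (velocity) has dimensions [L T^-1].
m (mass) has dimensions [M].

Left side: [L M T^-1]
Right side: [L^-1 M T]

The two sides have different dimensions, so the equation is NOT dimensionally consistent.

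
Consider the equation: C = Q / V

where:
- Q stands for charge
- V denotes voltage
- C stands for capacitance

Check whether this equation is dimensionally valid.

Yes

Q (charge) has dimensions [I T].
V (voltage) has dimensions [I^-1 L^2 M T^-3].
C (capacitance) has dimensions [I^2 L^-2 M^-1 T^4].

Left side: [I^2 L^-2 M^-1 T^4]
Right side: [I^2 L^-2 M^-1 T^4]

Both sides have the same dimensions, so the equation is dimensionally consistent.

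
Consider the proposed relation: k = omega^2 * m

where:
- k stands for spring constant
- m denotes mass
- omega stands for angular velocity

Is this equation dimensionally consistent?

Yes

k (spring constant) has dimensions [M T^-2].
m (mass) has dimensions [M].
omega (angular velocity) has dimensions [T^-1].

Left side: [M T^-2]
Right side: [M T^-2]

Both sides have the same dimensions, so the equation is dimensionally consistent.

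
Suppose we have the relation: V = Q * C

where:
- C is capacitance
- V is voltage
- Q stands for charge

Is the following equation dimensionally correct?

No

C (capacitance) has dimensions [I^2 L^-2 M^-1 T^4].
V (voltage) has dimensions [I^-1 L^2 M T^-3].
Q (charge) has dimensions [I T].

Left side: [I^-1 L^2 M T^-3]
Right side: [I^3 L^-2 M^-1 T^5]

The two sides have different dimensions, so the equation is NOT dimensionally consistent.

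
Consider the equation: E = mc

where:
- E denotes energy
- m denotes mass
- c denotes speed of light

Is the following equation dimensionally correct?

No

E (energy) has dimensions [L^2 M T^-2].
m (mass) has dimensions [M].
c (speed of light) has dimensions [L T^-1].

Left side: [L^2 M T^-2]
Right side: [L M T^-1]

The two sides have different dimensions, so the equation is NOT dimensionally consistent.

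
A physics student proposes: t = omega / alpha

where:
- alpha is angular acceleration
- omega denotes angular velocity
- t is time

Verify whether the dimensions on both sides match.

Yes

alpha (angular acceleration) has dimensions [T^-2].
omega (angular velocity) has dimensions [T^-1].
t (time) has dimensions [T].

Left side: [T]
Right side: [T]

Both sides have the same dimensions, so the equation is dimensionally consistent.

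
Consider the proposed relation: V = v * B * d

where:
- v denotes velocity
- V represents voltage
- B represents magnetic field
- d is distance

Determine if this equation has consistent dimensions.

Yes

v (velocity) has dimensions [L T^-1].
V (voltage) has dimensions [I^-1 L^2 M T^-3].
B (magnetic field) has dimensions [I^-1 M T^-2].
d (distance) has dimensions [L].

Left side: [I^-1 L^2 M T^-3]
Right side: [I^-1 L^2 M T^-3]

Both sides have the same dimensions, so the equation is dimensionally consistent.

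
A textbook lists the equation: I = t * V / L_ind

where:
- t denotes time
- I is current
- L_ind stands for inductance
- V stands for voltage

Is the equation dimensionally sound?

Yes

t (time) has dimensions [T].
I (current) has dimensions [I].
L_ind (inductance) has dimensions [I^-2 L^2 M T^-2].
V (voltage) has dimensions [I^-1 L^2 M T^-3].

Left side: [I]
Right side: [I]

Both sides have the same dimensions, so the equation is dimensionally consistent.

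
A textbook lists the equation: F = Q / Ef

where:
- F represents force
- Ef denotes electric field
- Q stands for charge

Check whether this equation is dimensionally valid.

No

F (force) has dimensions [L M T^-2].
Ef (electric field) has dimensions [I^-1 L M T^-3].
Q (charge) has dimensions [I T].

Left side: [L M T^-2]
Right side: [I^2 L^-1 M^-1 T^4]

The two sides have different dimensions, so the equation is NOT dimensionally consistent.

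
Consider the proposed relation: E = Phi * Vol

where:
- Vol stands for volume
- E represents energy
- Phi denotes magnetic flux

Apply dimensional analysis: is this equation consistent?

No

Vol (volume) has dimensions [L^3].
E (energy) has dimensions [L^2 M T^-2].
Phi (magnetic flux) has dimensions [I^-1 L^2 M T^-2].

Left side: [L^2 M T^-2]
Right side: [I^-1 L^5 M T^-2]

The two sides have different dimensions, so the equation is NOT dimensionally consistent.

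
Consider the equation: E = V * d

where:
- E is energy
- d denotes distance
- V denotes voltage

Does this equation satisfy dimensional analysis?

No

E (energy) has dimensions [L^2 M T^-2].
d (distance) has dimensions [L].
V (voltage) has dimensions [I^-1 L^2 M T^-3].

Left side: [L^2 M T^-2]
Right side: [I^-1 L^3 M T^-3]

The two sides have different dimensions, so the equation is NOT dimensionally consistent.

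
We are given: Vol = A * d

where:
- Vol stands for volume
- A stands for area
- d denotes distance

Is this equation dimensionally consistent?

Yes

Vol (volume) has dimensions [L^3].
A (area) has dimensions [L^2].
d (distance) has dimensions [L].

Left side: [L^3]
Right side: [L^3]

Both sides have the same dimensions, so the equation is dimensionally consistent.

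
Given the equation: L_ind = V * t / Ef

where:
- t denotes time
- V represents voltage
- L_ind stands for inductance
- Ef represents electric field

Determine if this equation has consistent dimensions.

No

t (time) has dimensions [T].
V (voltage) has dimensions [I^-1 L^2 M T^-3].
L_ind (inductance) has dimensions [I^-2 L^2 M T^-2].
Ef (electric field) has dimensions [I^-1 L M T^-3].

Left side: [I^-2 L^2 M T^-2]
Right side: [L T]

The two sides have different dimensions, so the equation is NOT dimensionally consistent.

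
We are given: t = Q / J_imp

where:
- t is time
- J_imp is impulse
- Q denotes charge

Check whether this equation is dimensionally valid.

No

t (time) has dimensions [T].
J_imp (impulse) has dimensions [L M T^-1].
Q (charge) has dimensions [I T].

Left side: [T]
Right side: [I L^-1 M^-1 T^2]

The two sides have different dimensions, so the equation is NOT dimensionally consistent.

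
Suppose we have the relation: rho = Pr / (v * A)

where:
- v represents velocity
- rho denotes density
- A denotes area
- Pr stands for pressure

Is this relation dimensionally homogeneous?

No

v (velocity) has dimensions [L T^-1].
rho (density) has dimensions [L^-3 M].
A (area) has dimensions [L^2].
Pr (pressure) has dimensions [L^-1 M T^-2].

Left side: [L^-3 M]
Right side: [L^-4 M T^-1]

The two sides have different dimensions, so the equation is NOT dimensionally consistent.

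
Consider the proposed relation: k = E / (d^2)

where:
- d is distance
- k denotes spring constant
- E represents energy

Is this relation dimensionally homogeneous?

Yes

d (distance) has dimensions [L].
k (spring constant) has dimensions [M T^-2].
E (energy) has dimensions [L^2 M T^-2].

Left side: [M T^-2]
Right side: [M T^-2]

Both sides have the same dimensions, so the equation is dimensionally consistent.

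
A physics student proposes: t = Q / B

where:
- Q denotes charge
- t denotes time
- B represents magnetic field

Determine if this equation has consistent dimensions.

No

Q (charge) has dimensions [I T].
t (time) has dimensions [T].
B (magnetic field) has dimensions [I^-1 M T^-2].

Left side: [T]
Right side: [I^2 M^-1 T^3]

The two sides have different dimensions, so the equation is NOT dimensionally consistent.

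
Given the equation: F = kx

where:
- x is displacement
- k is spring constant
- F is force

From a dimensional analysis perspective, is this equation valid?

Yes

x (displacement) has dimensions [L].
k (spring constant) has dimensions [M T^-2].
F (force) has dimensions [L M T^-2].

Left side: [L M T^-2]
Right side: [L M T^-2]

Both sides have the same dimensions, so the equation is dimensionally consistent.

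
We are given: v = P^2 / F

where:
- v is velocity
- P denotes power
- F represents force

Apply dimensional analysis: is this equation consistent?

No

v (velocity) has dimensions [L T^-1].
P (power) has dimensions [L^2 M T^-3].
F (force) has dimensions [L M T^-2].

Left side: [L T^-1]
Right side: [L^3 M T^-4]

The two sides have different dimensions, so the equation is NOT dimensionally consistent.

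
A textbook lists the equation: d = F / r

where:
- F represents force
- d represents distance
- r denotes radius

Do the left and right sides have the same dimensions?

No

F (force) has dimensions [L M T^-2].
d (distance) has dimensions [L].
r (radius) has dimensions [L].

Left side: [L]
Right side: [M T^-2]

The two sides have different dimensions, so the equation is NOT dimensionally consistent.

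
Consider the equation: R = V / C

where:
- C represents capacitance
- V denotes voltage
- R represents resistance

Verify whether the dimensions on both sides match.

No

C (capacitance) has dimensions [I^2 L^-2 M^-1 T^4].
V (voltage) has dimensions [I^-1 L^2 M T^-3].
R (resistance) has dimensions [I^-2 L^2 M T^-3].

Left side: [I^-2 L^2 M T^-3]
Right side: [I^-3 L^4 M^2 T^-7]

The two sides have different dimensions, so the equation is NOT dimensionally consistent.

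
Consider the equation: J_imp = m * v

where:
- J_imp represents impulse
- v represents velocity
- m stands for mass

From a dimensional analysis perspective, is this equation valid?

Yes

J_imp (impulse) has dimensions [L M T^-1].
v (velocity) has dimensions [L T^-1].
m (mass) has dimensions [M].

Left side: [L M T^-1]
Right side: [L M T^-1]

Both sides have the same dimensions, so the equation is dimensionally consistent.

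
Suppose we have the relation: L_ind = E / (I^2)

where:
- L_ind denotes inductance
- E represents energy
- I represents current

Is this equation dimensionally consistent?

Yes

L_ind (inductance) has dimensions [I^-2 L^2 M T^-2].
E (energy) has dimensions [L^2 M T^-2].
I (current) has dimensions [I].

Left side: [I^-2 L^2 M T^-2]
Right side: [I^-2 L^2 M T^-2]

Both sides have the same dimensions, so the equation is dimensionally consistent.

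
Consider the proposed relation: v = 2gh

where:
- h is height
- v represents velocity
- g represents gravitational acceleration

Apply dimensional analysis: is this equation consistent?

No

h (height) has dimensions [L].
v (velocity) has dimensions [L T^-1].
g (gravitational acceleration) has dimensions [L T^-2].

Left side: [L T^-1]
Right side: [L^2 T^-2]

The two sides have different dimensions, so the equation is NOT dimensionally consistent.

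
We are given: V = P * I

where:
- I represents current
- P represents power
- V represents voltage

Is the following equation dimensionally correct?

No

I (current) has dimensions [I].
P (power) has dimensions [L^2 M T^-3].
V (voltage) has dimensions [I^-1 L^2 M T^-3].

Left side: [I^-1 L^2 M T^-3]
Right side: [I L^2 M T^-3]

The two sides have different dimensions, so the equation is NOT dimensionally consistent.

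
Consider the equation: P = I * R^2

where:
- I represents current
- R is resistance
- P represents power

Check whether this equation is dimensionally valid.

No

I (current) has dimensions [I].
R (resistance) has dimensions [I^-2 L^2 M T^-3].
P (power) has dimensions [L^2 M T^-3].

Left side: [L^2 M T^-3]
Right side: [I^-3 L^4 M^2 T^-6]

The two sides have different dimensions, so the equation is NOT dimensionally consistent.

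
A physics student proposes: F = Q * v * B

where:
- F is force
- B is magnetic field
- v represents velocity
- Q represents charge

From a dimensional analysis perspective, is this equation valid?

Yes

F (force) has dimensions [L M T^-2].
B (magnetic field) has dimensions [I^-1 M T^-2].
v (velocity) has dimensions [L T^-1].
Q (charge) has dimensions [I T].

Left side: [L M T^-2]
Right side: [L M T^-2]

Both sides have the same dimensions, so the equation is dimensionally consistent.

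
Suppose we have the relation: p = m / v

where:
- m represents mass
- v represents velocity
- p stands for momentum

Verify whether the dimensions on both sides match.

No

m (mass) has dimensions [M].
v (velocity) has dimensions [L T^-1].
p (momentum) has dimensions [L M T^-1].

Left side: [L M T^-1]
Right side: [L^-1 M T]

The two sides have different dimensions, so the equation is NOT dimensionally consistent.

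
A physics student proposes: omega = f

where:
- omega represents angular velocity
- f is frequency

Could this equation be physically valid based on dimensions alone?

Yes

omega (angular velocity) has dimensions [T^-1].
f (frequency) has dimensions [T^-1].

Left side: [T^-1]
Right side: [T^-1]

Both sides have the same dimensions, so the equation is dimensionally consistent.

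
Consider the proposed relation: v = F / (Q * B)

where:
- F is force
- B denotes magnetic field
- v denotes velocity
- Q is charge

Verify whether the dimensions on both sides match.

Yes

F (force) has dimensions [L M T^-2].
B (magnetic field) has dimensions [I^-1 M T^-2].
v (velocity) has dimensions [L T^-1].
Q (charge) has dimensions [I T].

Left side: [L T^-1]
Right side: [L T^-1]

Both sides have the same dimensions, so the equation is dimensionally consistent.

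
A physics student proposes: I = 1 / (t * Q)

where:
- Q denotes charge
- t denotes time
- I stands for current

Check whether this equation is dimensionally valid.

No

Q (charge) has dimensions [I T].
t (time) has dimensions [T].
I (current) has dimensions [I].

Left side: [I]
Right side: [I^-1 T^-2]

The two sides have different dimensions, so the equation is NOT dimensionally consistent.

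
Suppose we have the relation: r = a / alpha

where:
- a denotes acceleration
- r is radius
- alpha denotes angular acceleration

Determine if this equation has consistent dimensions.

Yes

a (acceleration) has dimensions [L T^-2].
r (radius) has dimensions [L].
alpha (angular acceleration) has dimensions [T^-2].

Left side: [L]
Right side: [L]

Both sides have the same dimensions, so the equation is dimensionally consistent.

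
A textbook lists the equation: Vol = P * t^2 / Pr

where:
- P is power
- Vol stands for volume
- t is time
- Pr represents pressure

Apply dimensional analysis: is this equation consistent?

No

P (power) has dimensions [L^2 M T^-3].
Vol (volume) has dimensions [L^3].
t (time) has dimensions [T].
Pr (pressure) has dimensions [L^-1 M T^-2].

Left side: [L^3]
Right side: [L^3 T]

The two sides have different dimensions, so the equation is NOT dimensionally consistent.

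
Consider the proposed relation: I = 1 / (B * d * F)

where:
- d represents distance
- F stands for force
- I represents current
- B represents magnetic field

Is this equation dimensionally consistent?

No

d (distance) has dimensions [L].
F (force) has dimensions [L M T^-2].
I (current) has dimensions [I].
B (magnetic field) has dimensions [I^-1 M T^-2].

Left side: [I]
Right side: [I L^-2 M^-2 T^4]

The two sides have different dimensions, so the equation is NOT dimensionally consistent.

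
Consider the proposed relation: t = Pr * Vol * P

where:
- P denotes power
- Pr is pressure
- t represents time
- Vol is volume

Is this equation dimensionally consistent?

No

P (power) has dimensions [L^2 M T^-3].
Pr (pressure) has dimensions [L^-1 M T^-2].
t (time) has dimensions [T].
Vol (volume) has dimensions [L^3].

Left side: [T]
Right side: [L^4 M^2 T^-5]

The two sides have different dimensions, so the equation is NOT dimensionally consistent.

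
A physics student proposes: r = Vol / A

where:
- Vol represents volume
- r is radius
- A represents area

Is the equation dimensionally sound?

Yes

Vol (volume) has dimensions [L^3].
r (radius) has dimensions [L].
A (area) has dimensions [L^2].

Left side: [L]
Right side: [L]

Both sides have the same dimensions, so the equation is dimensionally consistent.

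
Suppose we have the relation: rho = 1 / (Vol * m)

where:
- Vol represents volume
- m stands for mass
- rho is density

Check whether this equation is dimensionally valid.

No

Vol (volume) has dimensions [L^3].
m (mass) has dimensions [M].
rho (density) has dimensions [L^-3 M].

Left side: [L^-3 M]
Right side: [L^-3 M^-1]

The two sides have different dimensions, so the equation is NOT dimensionally consistent.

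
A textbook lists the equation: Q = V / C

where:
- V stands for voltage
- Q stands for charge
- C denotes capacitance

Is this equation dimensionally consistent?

No

V (voltage) has dimensions [I^-1 L^2 M T^-3].
Q (charge) has dimensions [I T].
C (capacitance) has dimensions [I^2 L^-2 M^-1 T^4].

Left side: [I T]
Right side: [I^-3 L^4 M^2 T^-7]

The two sides have different dimensions, so the equation is NOT dimensionally consistent.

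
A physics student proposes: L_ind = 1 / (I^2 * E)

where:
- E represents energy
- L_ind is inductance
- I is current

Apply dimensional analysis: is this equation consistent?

No

E (energy) has dimensions [L^2 M T^-2].
L_ind (inductance) has dimensions [I^-2 L^2 M T^-2].
I (current) has dimensions [I].

Left side: [I^-2 L^2 M T^-2]
Right side: [I^-2 L^-2 M^-1 T^2]

The two sides have different dimensions, so the equation is NOT dimensionally consistent.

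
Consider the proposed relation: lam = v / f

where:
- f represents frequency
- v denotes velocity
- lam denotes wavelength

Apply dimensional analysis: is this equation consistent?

Yes

f (frequency) has dimensions [T^-1].
v (velocity) has dimensions [L T^-1].
lam (wavelength) has dimensions [L].

Left side: [L]
Right side: [L]

Both sides have the same dimensions, so the equation is dimensionally consistent.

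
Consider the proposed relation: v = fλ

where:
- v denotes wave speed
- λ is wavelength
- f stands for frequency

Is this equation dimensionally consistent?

Yes

v (wave speed) has dimensions [L T^-1].
λ (wavelength) has dimensions [L].
f (frequency) has dimensions [T^-1].

Left side: [L T^-1]
Right side: [L T^-1]

Both sides have the same dimensions, so the equation is dimensionally consistent.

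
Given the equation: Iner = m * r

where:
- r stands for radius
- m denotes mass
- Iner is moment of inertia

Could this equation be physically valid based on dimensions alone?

No

r (radius) has dimensions [L].
m (mass) has dimensions [M].
Iner (moment of inertia) has dimensions [L^2 M].

Left side: [L^2 M]
Right side: [L M]

The two sides have different dimensions, so the equation is NOT dimensionally consistent.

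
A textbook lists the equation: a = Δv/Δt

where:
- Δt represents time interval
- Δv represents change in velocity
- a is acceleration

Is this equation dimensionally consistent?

Yes

Δt (time interval) has dimensions [T].
Δv (change in velocity) has dimensions [L T^-1].
a (acceleration) has dimensions [L T^-2].

Left side: [L T^-2]
Right side: [L T^-2]

Both sides have the same dimensions, so the equation is dimensionally consistent.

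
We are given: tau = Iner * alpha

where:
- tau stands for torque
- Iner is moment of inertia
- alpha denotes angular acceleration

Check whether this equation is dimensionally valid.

Yes

tau (torque) has dimensions [L^2 M T^-2].
Iner (moment of inertia) has dimensions [L^2 M].
alpha (angular acceleration) has dimensions [T^-2].

Left side: [L^2 M T^-2]
Right side: [L^2 M T^-2]

Both sides have the same dimensions, so the equation is dimensionally consistent.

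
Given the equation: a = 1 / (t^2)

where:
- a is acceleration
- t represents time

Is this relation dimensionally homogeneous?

No

a (acceleration) has dimensions [L T^-2].
t (time) has dimensions [T].

Left side: [L T^-2]
Right side: [T^-2]

The two sides have different dimensions, so the equation is NOT dimensionally consistent.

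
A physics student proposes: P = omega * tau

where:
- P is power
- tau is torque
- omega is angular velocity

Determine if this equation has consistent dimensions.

Yes

P (power) has dimensions [L^2 M T^-3].
tau (torque) has dimensions [L^2 M T^-2].
omega (angular velocity) has dimensions [T^-1].

Left side: [L^2 M T^-3]
Right side: [L^2 M T^-3]

Both sides have the same dimensions, so the equation is dimensionally consistent.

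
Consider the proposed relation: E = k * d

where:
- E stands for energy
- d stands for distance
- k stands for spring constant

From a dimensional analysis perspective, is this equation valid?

No

E (energy) has dimensions [L^2 M T^-2].
d (distance) has dimensions [L].
k (spring constant) has dimensions [M T^-2].

Left side: [L^2 M T^-2]
Right side: [L M T^-2]

The two sides have different dimensions, so the equation is NOT dimensionally consistent.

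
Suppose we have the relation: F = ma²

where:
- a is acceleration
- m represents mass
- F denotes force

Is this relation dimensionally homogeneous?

No

a (acceleration) has dimensions [L T^-2].
m (mass) has dimensions [M].
F (force) has dimensions [L M T^-2].

Left side: [L M T^-2]
Right side: [L^2 M T^-4]

The two sides have different dimensions, so the equation is NOT dimensionally consistent.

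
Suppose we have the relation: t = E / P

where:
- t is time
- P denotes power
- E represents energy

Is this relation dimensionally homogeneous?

Yes

t (time) has dimensions [T].
P (power) has dimensions [L^2 M T^-3].
E (energy) has dimensions [L^2 M T^-2].

Left side: [T]
Right side: [T]

Both sides have the same dimensions, so the equation is dimensionally consistent.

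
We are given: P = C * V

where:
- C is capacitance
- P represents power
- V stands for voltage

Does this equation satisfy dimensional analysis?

No

C (capacitance) has dimensions [I^2 L^-2 M^-1 T^4].
P (power) has dimensions [L^2 M T^-3].
V (voltage) has dimensions [I^-1 L^2 M T^-3].

Left side: [L^2 M T^-3]
Right side: [I T]

The two sides have different dimensions, so the equation is NOT dimensionally consistent.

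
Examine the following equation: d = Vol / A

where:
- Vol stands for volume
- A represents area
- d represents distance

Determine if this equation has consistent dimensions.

Yes

Vol (volume) has dimensions [L^3].
A (area) has dimensions [L^2].
d (distance) has dimensions [L].

Left side: [L]
Right side: [L]

Both sides have the same dimensions, so the equation is dimensionally consistent.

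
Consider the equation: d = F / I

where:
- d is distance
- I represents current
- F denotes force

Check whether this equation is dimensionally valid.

No

d (distance) has dimensions [L].
I (current) has dimensions [I].
F (force) has dimensions [L M T^-2].

Left side: [L]
Right side: [I^-1 L M T^-2]

The two sides have different dimensions, so the equation is NOT dimensionally consistent.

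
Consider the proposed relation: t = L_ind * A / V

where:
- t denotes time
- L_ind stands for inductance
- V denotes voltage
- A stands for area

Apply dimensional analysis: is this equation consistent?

No

t (time) has dimensions [T].
L_ind (inductance) has dimensions [I^-2 L^2 M T^-2].
V (voltage) has dimensions [I^-1 L^2 M T^-3].
A (area) has dimensions [L^2].

Left side: [T]
Right side: [I^-1 L^2 T]

The two sides have different dimensions, so the equation is NOT dimensionally consistent.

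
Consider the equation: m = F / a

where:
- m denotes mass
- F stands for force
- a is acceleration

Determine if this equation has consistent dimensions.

Yes

m (mass) has dimensions [M].
F (force) has dimensions [L M T^-2].
a (acceleration) has dimensions [L T^-2].

Left side: [M]
Right side: [M]

Both sides have the same dimensions, so the equation is dimensionally consistent.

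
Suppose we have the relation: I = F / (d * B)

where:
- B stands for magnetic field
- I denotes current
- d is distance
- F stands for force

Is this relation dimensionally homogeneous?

Yes

B (magnetic field) has dimensions [I^-1 M T^-2].
I (current) has dimensions [I].
d (distance) has dimensions [L].
F (force) has dimensions [L M T^-2].

Left side: [I]
Right side: [I]

Both sides have the same dimensions, so the equation is dimensionally consistent.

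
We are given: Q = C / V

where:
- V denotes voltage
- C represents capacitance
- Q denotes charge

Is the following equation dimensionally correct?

No

V (voltage) has dimensions [I^-1 L^2 M T^-3].
C (capacitance) has dimensions [I^2 L^-2 M^-1 T^4].
Q (charge) has dimensions [I T].

Left side: [I T]
Right side: [I^3 L^-4 M^-2 T^7]

The two sides have different dimensions, so the equation is NOT dimensionally consistent.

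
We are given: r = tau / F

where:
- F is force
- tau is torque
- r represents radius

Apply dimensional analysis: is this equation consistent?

Yes

F (force) has dimensions [L M T^-2].
tau (torque) has dimensions [L^2 M T^-2].
r (radius) has dimensions [L].

Left side: [L]
Right side: [L]

Both sides have the same dimensions, so the equation is dimensionally consistent.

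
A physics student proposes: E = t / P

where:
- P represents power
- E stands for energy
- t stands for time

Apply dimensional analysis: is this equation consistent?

No

P (power) has dimensions [L^2 M T^-3].
E (energy) has dimensions [L^2 M T^-2].
t (time) has dimensions [T].

Left side: [L^2 M T^-2]
Right side: [L^-2 M^-1 T^4]

The two sides have different dimensions, so the equation is NOT dimensionally consistent.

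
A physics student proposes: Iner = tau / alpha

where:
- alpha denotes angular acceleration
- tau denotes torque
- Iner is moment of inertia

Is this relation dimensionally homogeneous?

Yes

alpha (angular acceleration) has dimensions [T^-2].
tau (torque) has dimensions [L^2 M T^-2].
Iner (moment of inertia) has dimensions [L^2 M].

Left side: [L^2 M]
Right side: [L^2 M]

Both sides have the same dimensions, so the equation is dimensionally consistent.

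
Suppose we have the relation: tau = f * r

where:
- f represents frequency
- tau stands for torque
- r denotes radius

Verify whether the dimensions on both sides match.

No

f (frequency) has dimensions [T^-1].
tau (torque) has dimensions [L^2 M T^-2].
r (radius) has dimensions [L].

Left side: [L^2 M T^-2]
Right side: [L T^-1]

The two sides have different dimensions, so the equation is NOT dimensionally consistent.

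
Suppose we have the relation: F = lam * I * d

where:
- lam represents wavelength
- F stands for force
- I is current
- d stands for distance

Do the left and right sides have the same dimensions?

No

lam (wavelength) has dimensions [L].
F (force) has dimensions [L M T^-2].
I (current) has dimensions [I].
d (distance) has dimensions [L].

Left side: [L M T^-2]
Right side: [I L^2]

The two sides have different dimensions, so the equation is NOT dimensionally consistent.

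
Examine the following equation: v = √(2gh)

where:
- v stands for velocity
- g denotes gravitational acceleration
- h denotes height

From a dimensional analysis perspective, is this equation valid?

Yes

v (velocity) has dimensions [L T^-1].
g (gravitational acceleration) has dimensions [L T^-2].
h (height) has dimensions [L].

Left side: [L T^-1]
Right side: [L T^-1]

Both sides have the same dimensions, so the equation is dimensionally consistent.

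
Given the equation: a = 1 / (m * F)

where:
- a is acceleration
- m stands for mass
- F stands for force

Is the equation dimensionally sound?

No

a (acceleration) has dimensions [L T^-2].
m (mass) has dimensions [M].
F (force) has dimensions [L M T^-2].

Left side: [L T^-2]
Right side: [L^-1 M^-2 T^2]

The two sides have different dimensions, so the equation is NOT dimensionally consistent.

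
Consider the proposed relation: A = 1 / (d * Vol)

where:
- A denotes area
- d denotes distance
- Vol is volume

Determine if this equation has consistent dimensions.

No

A (area) has dimensions [L^2].
d (distance) has dimensions [L].
Vol (volume) has dimensions [L^3].

Left side: [L^2]
Right side: [L^-4]

The two sides have different dimensions, so the equation is NOT dimensionally consistent.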